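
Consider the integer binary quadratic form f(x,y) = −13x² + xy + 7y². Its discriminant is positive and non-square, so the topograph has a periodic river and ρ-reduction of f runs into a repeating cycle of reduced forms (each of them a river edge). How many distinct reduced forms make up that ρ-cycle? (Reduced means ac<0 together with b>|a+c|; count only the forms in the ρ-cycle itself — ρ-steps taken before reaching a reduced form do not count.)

D = 365, ⌊√D⌋ = 19
descent: ρ → (7,13,-7)  [lands on river]
river: ρ → (-7,15,5)
river: ρ → (5,15,-7)
river: ρ → (-7,13,7)
river: ρ → (7,15,-5)
river: ρ → (-5,15,7)
ρ-cycle length = 6 (tail of 1 descent step not counted)

6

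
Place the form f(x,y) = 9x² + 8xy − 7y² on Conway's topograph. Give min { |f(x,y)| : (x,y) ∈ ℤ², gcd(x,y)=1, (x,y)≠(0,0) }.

river: ρ → (-7,6,10)
river: ρ → (10,14,-3)
river: ρ → (-3,16,5)
river: ρ → (5,14,-6)
river: ρ → (-6,10,9)
river: ρ → (9,8,-7)
closes: descent 0, river 6
min |a| on river = 3

3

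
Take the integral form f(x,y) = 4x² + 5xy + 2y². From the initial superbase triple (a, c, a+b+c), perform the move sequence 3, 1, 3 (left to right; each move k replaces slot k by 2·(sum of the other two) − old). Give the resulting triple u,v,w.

start (4,2,11) = (f(1,0),f(0,1),f(1,1))
replace slot 3: 2·(4+2) − 11 = 1 → (4,2,1)
replace slot 1: 2·(2+1) − 4 = 2 → (2,2,1)
replace slot 3: 2·(2+2) − 1 = 7 → (2,2,7)

2,2,7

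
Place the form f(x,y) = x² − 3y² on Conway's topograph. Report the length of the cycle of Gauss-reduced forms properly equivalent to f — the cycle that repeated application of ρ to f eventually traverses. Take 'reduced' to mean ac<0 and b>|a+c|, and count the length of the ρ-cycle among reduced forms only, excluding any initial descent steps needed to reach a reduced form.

D = 12, ⌊√D⌋ = 3
descent: ρ → (-3,0,1)
descent: ρ → (1,2,-2)  [lands on river]
river: ρ → (-2,2,1)
ρ-cycle length = 2 (tail of 2 descent steps not counted)

2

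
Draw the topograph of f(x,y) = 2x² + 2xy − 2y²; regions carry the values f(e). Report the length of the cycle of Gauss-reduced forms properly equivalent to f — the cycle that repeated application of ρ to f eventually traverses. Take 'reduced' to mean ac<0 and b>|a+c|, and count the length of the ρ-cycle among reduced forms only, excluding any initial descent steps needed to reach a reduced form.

D = 20, ⌊√D⌋ = 4
river: ρ → (-2,2,2)
river: ρ → (2,2,-2)
ρ-cycle length = 2 (tail of 0 descent steps not counted)

2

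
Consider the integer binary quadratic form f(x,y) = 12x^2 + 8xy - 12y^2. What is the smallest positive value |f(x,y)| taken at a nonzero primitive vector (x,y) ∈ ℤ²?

river: ρ → (-12,16,8)
river: ρ → (8,16,-12)
river: ρ → (-12,8,12)
river: ρ → (12,16,-8)
river: ρ → (-8,16,12)
river: ρ → (12,8,-12)
closes: descent 0, river 6
min |a| on river = 8

8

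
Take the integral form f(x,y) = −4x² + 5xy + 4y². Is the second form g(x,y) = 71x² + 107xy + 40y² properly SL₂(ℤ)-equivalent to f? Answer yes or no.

D₁ = 89, D₂ = 89
river cycle of f (length 14): (4, 3, -5), (-5, 7, 2), (2, 9, -1), (-1, 9, 2), (2, 7, -5), (-5, 3, 4), (4, 5, -4), (-4, 3, 5), (5, 7, -2), (-2, 9, 1), … (4 more)
river cycle of g (length 14): (4, 3, -5), (-5, 7, 2), (2, 9, -1), (-1, 9, 2), (2, 7, -5), (-5, 3, 4), (4, 5, -4), (-4, 3, 5), (5, 7, -2), (-2, 9, 1), … (4 more)
cycles coincide ⇒ equivalent

yes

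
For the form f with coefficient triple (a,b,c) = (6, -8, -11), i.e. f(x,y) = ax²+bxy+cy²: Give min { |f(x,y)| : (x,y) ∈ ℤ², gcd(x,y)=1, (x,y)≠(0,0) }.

descent: ρ → (-11,8,6)  [lands on river]
river: ρ → (6,16,-3)
river: ρ → (-3,14,11)
river: ρ → (11,8,-6)
river: ρ → (-6,16,3)
river: ρ → (3,14,-11)
closes: descent 1, river 6
min |a| on river = 3

3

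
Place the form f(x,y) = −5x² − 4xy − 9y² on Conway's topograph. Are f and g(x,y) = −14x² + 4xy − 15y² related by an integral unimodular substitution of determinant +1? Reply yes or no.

D₁ = -164, D₂ = -824
discriminants differ ⇒ not SL₂(ℤ)-equivalent

no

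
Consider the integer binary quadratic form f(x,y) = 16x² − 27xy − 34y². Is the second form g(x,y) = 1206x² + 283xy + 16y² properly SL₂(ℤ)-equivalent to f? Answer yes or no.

D₁ = 2905, D₂ = 2905
river cycle of f (length 34): (-34, 27, 16), (16, 37, -24), (-24, 11, 29), (29, 47, -6), (-6, 49, 21), (21, 35, -20), (-20, 45, 11), (11, 43, -24), (-24, 53, 1), (1, 53, -24), … (24 more)
river cycle of g (length 34): (16, 37, -24), (-24, 11, 29), (29, 47, -6), (-6, 49, 21), (21, 35, -20), (-20, 45, 11), (11, 43, -24), (-24, 53, 1), (1, 53, -24), (-24, 43, 11), … (24 more)
cycles coincide ⇒ equivalent

yes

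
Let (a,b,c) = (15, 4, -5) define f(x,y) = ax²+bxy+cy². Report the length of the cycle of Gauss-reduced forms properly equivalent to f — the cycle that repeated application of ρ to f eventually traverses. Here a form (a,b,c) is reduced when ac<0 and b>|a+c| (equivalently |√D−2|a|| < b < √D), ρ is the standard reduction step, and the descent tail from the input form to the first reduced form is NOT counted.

D = 316, ⌊√D⌋ = 17
descent: ρ → (-5,16,3)  [lands on river]
river: ρ → (3,14,-10)
river: ρ → (-10,6,7)
river: ρ → (7,8,-9)
river: ρ → (-9,10,6)
river: ρ → (6,14,-5)
ρ-cycle length = 6 (tail of 1 descent step not counted)

6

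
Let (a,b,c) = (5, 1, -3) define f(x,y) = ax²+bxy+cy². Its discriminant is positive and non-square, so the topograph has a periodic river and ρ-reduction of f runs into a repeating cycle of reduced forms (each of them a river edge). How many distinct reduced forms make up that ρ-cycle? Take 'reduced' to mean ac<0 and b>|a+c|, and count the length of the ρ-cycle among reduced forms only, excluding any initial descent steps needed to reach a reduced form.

D = 61, ⌊√D⌋ = 7
descent: ρ → (-3,5,3)  [lands on river]
river: ρ → (3,7,-1)
river: ρ → (-1,7,3)
river: ρ → (3,5,-3)
river: ρ → (-3,7,1)
river: ρ → (1,7,-3)
ρ-cycle length = 6 (tail of 1 descent step not counted)

6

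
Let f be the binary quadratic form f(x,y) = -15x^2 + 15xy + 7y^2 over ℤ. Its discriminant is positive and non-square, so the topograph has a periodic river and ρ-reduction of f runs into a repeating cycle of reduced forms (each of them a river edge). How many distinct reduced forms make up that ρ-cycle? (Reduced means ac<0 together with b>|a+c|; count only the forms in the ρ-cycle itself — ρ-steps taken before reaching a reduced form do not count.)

D = 645, ⌊√D⌋ = 25
river: ρ → (7,13,-17)
river: ρ → (-17,21,3)
river: ρ → (3,21,-17)
river: ρ → (-17,13,7)
river: ρ → (7,15,-15)
river: ρ → (-15,15,7)
ρ-cycle length = 6 (tail of 0 descent steps not counted)

6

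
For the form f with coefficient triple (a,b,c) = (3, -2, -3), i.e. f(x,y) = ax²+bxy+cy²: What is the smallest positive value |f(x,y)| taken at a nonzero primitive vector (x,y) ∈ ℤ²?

descent: ρ → (-3,2,3)  [lands on river]
river: ρ → (3,4,-2)
river: ρ → (-2,4,3)
river: ρ → (3,2,-3)
river: ρ → (-3,4,2)
river: ρ → (2,4,-3)
closes: descent 1, river 6
min |a| on river = 2

2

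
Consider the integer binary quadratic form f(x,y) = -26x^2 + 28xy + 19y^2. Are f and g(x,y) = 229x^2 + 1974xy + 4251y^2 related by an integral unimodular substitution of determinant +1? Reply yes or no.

D₁ = 2760, D₂ = 2760
river cycle of f (length 10): (19, 48, -6), (-6, 48, 19), (19, 28, -26), (-26, 24, 21), (21, 18, -29), (-29, 40, 10), (10, 40, -29), (-29, 18, 21), (21, 24, -26), (-26, 28, 19)
river cycle of g (length 10): (19, 48, -6), (-6, 48, 19), (19, 28, -26), (-26, 24, 21), (21, 18, -29), (-29, 40, 10), (10, 40, -29), (-29, 18, 21), (21, 24, -26), (-26, 28, 19)
cycles coincide ⇒ equivalent

yes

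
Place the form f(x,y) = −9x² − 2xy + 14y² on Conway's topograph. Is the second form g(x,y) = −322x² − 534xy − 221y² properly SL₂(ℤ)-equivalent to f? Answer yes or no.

D₁ = 508, D₂ = 508
river cycle of f (length 12): (-9, 16, 7), (7, 12, -13), (-13, 14, 6), (6, 22, -1), (-1, 22, 6), (6, 14, -13), (-13, 12, 7), (7, 16, -9), (-9, 20, 3), (3, 22, -2), … (2 more)
river cycle of g (length 12): (-9, 16, 7), (7, 12, -13), (-13, 14, 6), (6, 22, -1), (-1, 22, 6), (6, 14, -13), (-13, 12, 7), (7, 16, -9), (-9, 20, 3), (3, 22, -2), … (2 more)
cycles coincide ⇒ equivalent

yes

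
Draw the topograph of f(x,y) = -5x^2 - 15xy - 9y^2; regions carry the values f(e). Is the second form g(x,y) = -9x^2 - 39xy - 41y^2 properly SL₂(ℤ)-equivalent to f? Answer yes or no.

D₁ = 45, D₂ = 45
river cycle of f (length 2): (1, 5, -5), (-5, 5, 1)
river cycle of g (length 2): (1, 5, -5), (-5, 5, 1)
cycles coincide ⇒ equivalent

yes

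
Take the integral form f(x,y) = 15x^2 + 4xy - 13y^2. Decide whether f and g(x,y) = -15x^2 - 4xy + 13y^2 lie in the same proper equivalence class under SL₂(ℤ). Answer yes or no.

D₁ = 796, D₂ = 796
river cycle of f (length 20): (-13, 22, 6), (6, 26, -5), (-5, 24, 11), (11, 20, -9), (-9, 16, 15), (15, 14, -10), (-10, 26, 3), (3, 28, -1), (-1, 28, 3), (3, 26, -10), … (10 more)
river cycle of g (length 20): (13, 4, -15), (-15, 26, 2), (2, 26, -15), (-15, 4, 13), (13, 22, -6), (-6, 26, 5), (5, 24, -11), (-11, 20, 9), (9, 16, -15), (-15, 14, 10), … (10 more)
cycles differ ⇒ inequivalent

no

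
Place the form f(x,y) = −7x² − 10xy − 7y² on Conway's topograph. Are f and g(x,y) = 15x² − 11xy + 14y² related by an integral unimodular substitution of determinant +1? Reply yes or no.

D₁ = -96, D₂ = -719
discriminants differ ⇒ not SL₂(ℤ)-equivalent

no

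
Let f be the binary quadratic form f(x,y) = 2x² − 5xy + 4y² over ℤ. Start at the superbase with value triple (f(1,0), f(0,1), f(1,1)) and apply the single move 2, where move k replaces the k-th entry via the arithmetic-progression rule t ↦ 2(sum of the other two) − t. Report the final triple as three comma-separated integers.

start (2,4,1) = (f(1,0),f(0,1),f(1,1))
replace slot 2: 2·(2+1) − 4 = 2 → (2,2,1)

2,2,1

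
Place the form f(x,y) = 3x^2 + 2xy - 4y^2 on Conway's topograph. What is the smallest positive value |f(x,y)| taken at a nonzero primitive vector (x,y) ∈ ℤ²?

river: ρ → (-4,6,1)
river: ρ → (1,6,-4)
river: ρ → (-4,2,3)
river: ρ → (3,4,-3)
river: ρ → (-3,2,4)
river: ρ → (4,6,-1)
river: ρ → (-1,6,4)
river: ρ → (4,2,-3)
river: ρ → (-3,4,3)
river: ρ → (3,2,-4)
closes: descent 0, river 10
min |a| on river = 1

1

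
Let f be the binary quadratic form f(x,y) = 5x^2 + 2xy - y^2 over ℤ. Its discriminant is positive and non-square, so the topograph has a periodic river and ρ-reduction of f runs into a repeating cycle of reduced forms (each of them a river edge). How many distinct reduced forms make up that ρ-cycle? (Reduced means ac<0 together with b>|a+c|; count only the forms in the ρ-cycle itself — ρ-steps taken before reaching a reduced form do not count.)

D = 24, ⌊√D⌋ = 4
descent: ρ → (-1,4,2)  [lands on river]
river: ρ → (2,4,-1)
ρ-cycle length = 2 (tail of 1 descent step not counted)

2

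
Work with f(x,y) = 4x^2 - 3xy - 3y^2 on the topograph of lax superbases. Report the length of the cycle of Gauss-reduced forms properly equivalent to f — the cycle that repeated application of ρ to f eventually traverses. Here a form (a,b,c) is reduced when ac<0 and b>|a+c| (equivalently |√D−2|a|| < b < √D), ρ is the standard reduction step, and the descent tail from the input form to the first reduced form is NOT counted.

D = 57, ⌊√D⌋ = 7
descent: ρ → (-3,3,4)  [lands on river]
river: ρ → (4,5,-2)
river: ρ → (-2,7,1)
river: ρ → (1,7,-2)
river: ρ → (-2,5,4)
river: ρ → (4,3,-3)
ρ-cycle length = 6 (tail of 1 descent step not counted)

6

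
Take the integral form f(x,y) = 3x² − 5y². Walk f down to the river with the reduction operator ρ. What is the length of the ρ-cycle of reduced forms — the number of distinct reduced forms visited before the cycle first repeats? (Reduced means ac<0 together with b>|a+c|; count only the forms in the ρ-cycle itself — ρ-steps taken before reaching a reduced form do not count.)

D = 60, ⌊√D⌋ = 7
descent: ρ → (-5,0,3)
descent: ρ → (3,6,-2)  [lands on river]
river: ρ → (-2,6,3)
ρ-cycle length = 2 (tail of 2 descent steps not counted)

2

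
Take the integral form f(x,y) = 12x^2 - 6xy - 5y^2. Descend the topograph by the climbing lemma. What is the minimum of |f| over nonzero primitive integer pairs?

descent: ρ → (-5,16,1)  [lands on river]
river: ρ → (1,16,-5)
river: ρ → (-5,14,4)
river: ρ → (4,10,-11)
river: ρ → (-11,12,3)
river: ρ → (3,12,-11)
river: ρ → (-11,10,4)
river: ρ → (4,14,-5)
closes: descent 1, river 8
min |a| on river = 1

1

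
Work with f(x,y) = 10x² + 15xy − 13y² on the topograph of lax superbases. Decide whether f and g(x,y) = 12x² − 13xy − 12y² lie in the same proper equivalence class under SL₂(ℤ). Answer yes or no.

D₁ = 745, D₂ = 745
river cycle of f (length 18): (-13, 11, 12), (12, 13, -12), (-12, 11, 13), (13, 15, -10), (-10, 25, 3), (3, 23, -18), (-18, 13, 8), (8, 19, -12), (-12, 5, 15), (15, 25, -2), … (8 more)
river cycle of g (length 18): (-12, 13, 12), (12, 11, -13), (-13, 15, 10), (10, 25, -3), (-3, 23, 18), (18, 13, -8), (-8, 19, 12), (12, 5, -15), (-15, 25, 2), (2, 27, -2), … (8 more)
cycles differ ⇒ inequivalent

no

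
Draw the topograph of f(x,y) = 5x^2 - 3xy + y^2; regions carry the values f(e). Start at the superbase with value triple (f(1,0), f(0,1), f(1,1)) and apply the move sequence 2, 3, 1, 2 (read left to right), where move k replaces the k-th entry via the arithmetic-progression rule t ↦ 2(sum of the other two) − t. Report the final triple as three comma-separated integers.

start (5,1,3) = (f(1,0),f(0,1),f(1,1))
replace slot 2: 2·(5+3) − 1 = 15 → (5,15,3)
replace slot 3: 2·(5+15) − 3 = 37 → (5,15,37)
replace slot 1: 2·(15+37) − 5 = 99 → (99,15,37)
replace slot 2: 2·(99+37) − 15 = 257 → (99,257,37)

99,257,37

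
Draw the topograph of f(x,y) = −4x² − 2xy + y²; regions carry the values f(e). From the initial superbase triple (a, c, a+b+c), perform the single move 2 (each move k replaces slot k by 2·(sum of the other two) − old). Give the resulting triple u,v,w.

start (-4,1,-5) = (f(1,0),f(0,1),f(1,1))
replace slot 2: 2·((-4)+(-5)) − 1 = -19 → (-4,-19,-5)

-4,-19,-5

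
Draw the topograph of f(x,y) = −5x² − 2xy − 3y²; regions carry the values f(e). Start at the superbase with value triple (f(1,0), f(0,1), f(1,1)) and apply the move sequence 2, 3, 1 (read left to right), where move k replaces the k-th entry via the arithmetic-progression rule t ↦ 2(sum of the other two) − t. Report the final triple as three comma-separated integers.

start (-5,-3,-10) = (f(1,0),f(0,1),f(1,1))
replace slot 2: 2·((-5)+(-10)) − (-3) = -27 → (-5,-27,-10)
replace slot 3: 2·((-5)+(-27)) − (-10) = -54 → (-5,-27,-54)
replace slot 1: 2·((-27)+(-54)) − (-5) = -157 → (-157,-27,-54)

-157,-27,-54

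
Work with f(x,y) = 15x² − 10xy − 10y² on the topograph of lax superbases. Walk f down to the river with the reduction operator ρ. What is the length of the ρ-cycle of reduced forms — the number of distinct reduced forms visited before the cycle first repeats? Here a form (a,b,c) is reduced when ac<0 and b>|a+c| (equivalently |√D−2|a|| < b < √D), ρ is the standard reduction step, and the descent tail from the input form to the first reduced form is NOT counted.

D = 700, ⌊√D⌋ = 26
descent: ρ → (-10,10,15)  [lands on river]
river: ρ → (15,20,-5)
river: ρ → (-5,20,15)
river: ρ → (15,10,-10)
ρ-cycle length = 4 (tail of 1 descent step not counted)

4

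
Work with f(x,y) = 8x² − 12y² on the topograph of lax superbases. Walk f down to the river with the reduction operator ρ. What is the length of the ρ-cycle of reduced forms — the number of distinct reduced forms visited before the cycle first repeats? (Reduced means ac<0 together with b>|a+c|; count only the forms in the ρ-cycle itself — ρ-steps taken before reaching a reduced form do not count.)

D = 384, ⌊√D⌋ = 19
descent: ρ → (-12,0,8)
descent: ρ → (8,16,-4)  [lands on river]
river: ρ → (-4,16,8)
ρ-cycle length = 2 (tail of 2 descent steps not counted)

2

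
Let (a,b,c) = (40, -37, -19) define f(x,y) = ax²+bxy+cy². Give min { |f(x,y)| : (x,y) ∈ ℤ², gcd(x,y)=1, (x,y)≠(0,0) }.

descent: ρ → (-19,37,40)  [lands on river]
river: ρ → (40,43,-16)
river: ρ → (-16,53,25)
river: ρ → (25,47,-22)
river: ρ → (-22,41,31)
river: ρ → (31,21,-32)
river: ρ → (-32,43,20)
river: ρ → (20,37,-38)
river: ρ → (-38,39,19)
river: ρ → (19,37,-40)
river: ρ → (-40,43,16)
river: ρ → (16,53,-25)
river: ρ → (-25,47,22)
river: ρ → (22,41,-31)
river: ρ → (-31,21,32)
river: ρ → (32,43,-20)
river: ρ → (-20,37,38)
river: ρ → (38,39,-19)
closes: descent 1, river 18
min |a| on river = 16

16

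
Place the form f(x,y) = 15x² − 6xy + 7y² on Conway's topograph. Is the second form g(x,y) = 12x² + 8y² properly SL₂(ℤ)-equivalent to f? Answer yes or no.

D₁ = -384, D₂ = -384
f: flip: (15,-6,7)→(7,6,15)
f: reduced (well bottom): (7,6,15) with a≤c, −a<b≤a
g: flip: (12,0,8)→(8,0,12)
g: reduced (well bottom): (8,0,12) with a≤c, −a<b≤a
reduced forms (7, 6, 15) vs (8, 0, 12) ⇒ inequivalent

no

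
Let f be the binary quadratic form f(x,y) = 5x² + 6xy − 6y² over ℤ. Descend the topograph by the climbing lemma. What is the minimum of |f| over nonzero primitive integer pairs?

river: ρ → (-6,6,5)
river: ρ → (5,4,-7)
river: ρ → (-7,10,2)
river: ρ → (2,10,-7)
river: ρ → (-7,4,5)
river: ρ → (5,6,-6)
closes: descent 0, river 6
min |a| on river = 2

2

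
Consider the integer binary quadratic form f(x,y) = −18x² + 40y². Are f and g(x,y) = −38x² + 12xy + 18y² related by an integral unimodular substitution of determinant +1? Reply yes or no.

D₁ = 2880, D₂ = 2880
river cycle of f (length 4): (-18, 36, 22), (22, 52, -2), (-2, 52, 22), (22, 36, -18)
river cycle of g (length 6): (18, 24, -32), (-32, 40, 10), (10, 40, -32), (-32, 24, 18), (18, 48, -8), (-8, 48, 18)
cycles differ ⇒ inequivalent

no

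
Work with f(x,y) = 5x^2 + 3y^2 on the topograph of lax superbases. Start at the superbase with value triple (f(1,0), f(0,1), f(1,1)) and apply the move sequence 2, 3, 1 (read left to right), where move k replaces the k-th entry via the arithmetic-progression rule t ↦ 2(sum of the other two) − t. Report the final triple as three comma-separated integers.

start (5,3,8) = (f(1,0),f(0,1),f(1,1))
replace slot 2: 2·(5+8) − 3 = 23 → (5,23,8)
replace slot 3: 2·(5+23) − 8 = 48 → (5,23,48)
replace slot 1: 2·(23+48) − 5 = 137 → (137,23,48)

137,23,48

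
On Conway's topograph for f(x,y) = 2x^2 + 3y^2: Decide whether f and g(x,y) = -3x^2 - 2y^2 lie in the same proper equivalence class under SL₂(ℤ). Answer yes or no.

D₁ = -24, D₂ = -24
f: reduced (well bottom): (2,0,3) with a≤c, −a<b≤a
g is negative-definite; reduce −g:
−g: flip: (3,0,2)→(2,0,3)
−g: reduced (well bottom): (2,0,3) with a≤c, −a<b≤a
flip sign back: reduced form of g is (-2,0,-3)
reduced forms (2, 0, 3) vs (-2, 0, -3) ⇒ inequivalent

no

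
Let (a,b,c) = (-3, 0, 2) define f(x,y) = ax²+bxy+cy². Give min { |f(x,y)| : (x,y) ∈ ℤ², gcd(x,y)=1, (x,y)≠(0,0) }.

descent: ρ → (2,4,-1)  [lands on river]
river: ρ → (-1,4,2)
closes: descent 1, river 2
min |a| on river = 1

1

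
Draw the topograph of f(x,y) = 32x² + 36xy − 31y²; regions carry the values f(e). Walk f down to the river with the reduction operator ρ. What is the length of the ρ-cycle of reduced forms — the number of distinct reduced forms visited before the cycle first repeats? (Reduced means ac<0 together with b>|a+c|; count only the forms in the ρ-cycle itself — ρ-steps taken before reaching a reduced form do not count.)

D = 5264, ⌊√D⌋ = 72
river: ρ → (-31,26,37)
river: ρ → (37,48,-20)
river: ρ → (-20,72,1)
river: ρ → (1,72,-20)
river: ρ → (-20,48,37)
river: ρ → (37,26,-31)
river: ρ → (-31,36,32)
river: ρ → (32,28,-35)
river: ρ → (-35,42,25)
river: ρ → (25,58,-19)
river: ρ → (-19,56,28)
river: ρ → (28,56,-19)
river: ρ → (-19,58,25)
river: ρ → (25,42,-35)
river: ρ → (-35,28,32)
river: ρ → (32,36,-31)
ρ-cycle length = 16 (tail of 0 descent steps not counted)

16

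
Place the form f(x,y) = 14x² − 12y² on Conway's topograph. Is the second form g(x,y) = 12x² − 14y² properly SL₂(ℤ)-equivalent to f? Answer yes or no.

D₁ = 672, D₂ = 672
river cycle of f (length 2): (-12, 24, 2), (2, 24, -12)
river cycle of g (length 2): (12, 24, -2), (-2, 24, 12)
cycles differ ⇒ inequivalent

no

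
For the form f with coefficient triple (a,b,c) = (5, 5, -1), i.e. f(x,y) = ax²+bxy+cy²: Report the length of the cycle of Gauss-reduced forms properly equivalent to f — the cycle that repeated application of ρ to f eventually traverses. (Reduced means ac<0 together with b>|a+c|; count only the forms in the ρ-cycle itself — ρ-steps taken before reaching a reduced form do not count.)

D = 45, ⌊√D⌋ = 6
river: ρ → (-1,5,5)
river: ρ → (5,5,-1)
ρ-cycle length = 2 (tail of 0 descent steps not counted)

2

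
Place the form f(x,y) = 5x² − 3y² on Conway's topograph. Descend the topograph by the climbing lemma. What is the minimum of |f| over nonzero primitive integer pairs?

descent: ρ → (-3,6,2)  [lands on river]
river: ρ → (2,6,-3)
closes: descent 1, river 2
min |a| on river = 2

2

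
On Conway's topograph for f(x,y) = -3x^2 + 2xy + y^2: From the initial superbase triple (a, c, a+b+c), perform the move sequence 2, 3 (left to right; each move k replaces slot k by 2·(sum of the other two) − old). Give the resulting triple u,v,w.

start (-3,1,0) = (f(1,0),f(0,1),f(1,1))
replace slot 2: 2·((-3)+0) − 1 = -7 → (-3,-7,0)
replace slot 3: 2·((-3)+(-7)) − 0 = -20 → (-3,-7,-20)

-3,-7,-20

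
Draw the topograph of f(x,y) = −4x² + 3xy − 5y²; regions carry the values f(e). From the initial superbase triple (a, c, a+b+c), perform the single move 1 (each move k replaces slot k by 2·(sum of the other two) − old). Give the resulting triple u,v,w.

start (-4,-5,-6) = (f(1,0),f(0,1),f(1,1))
replace slot 1: 2·((-5)+(-6)) − (-4) = -18 → (-18,-5,-6)

-18,-5,-6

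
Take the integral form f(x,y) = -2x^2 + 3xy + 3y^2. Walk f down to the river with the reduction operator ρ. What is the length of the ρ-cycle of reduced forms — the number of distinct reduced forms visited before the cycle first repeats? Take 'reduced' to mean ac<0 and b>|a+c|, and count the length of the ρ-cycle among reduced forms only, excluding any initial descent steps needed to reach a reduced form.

D = 33, ⌊√D⌋ = 5
river: ρ → (3,3,-2)
river: ρ → (-2,5,1)
river: ρ → (1,5,-2)
river: ρ → (-2,3,3)
ρ-cycle length = 4 (tail of 0 descent steps not counted)

4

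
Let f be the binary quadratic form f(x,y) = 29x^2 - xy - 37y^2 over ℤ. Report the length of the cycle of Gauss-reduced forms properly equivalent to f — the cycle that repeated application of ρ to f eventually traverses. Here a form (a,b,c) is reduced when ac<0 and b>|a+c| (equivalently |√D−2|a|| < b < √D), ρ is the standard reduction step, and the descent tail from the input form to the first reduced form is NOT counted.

D = 4293, ⌊√D⌋ = 65
descent: ρ → (-37,1,29)
descent: ρ → (29,57,-9)  [lands on river]
river: ρ → (-9,51,47)
river: ρ → (47,43,-13)
river: ρ → (-13,61,11)
river: ρ → (11,49,-43)
river: ρ → (-43,37,17)
river: ρ → (17,65,-1)
river: ρ → (-1,65,17)
river: ρ → (17,37,-43)
river: ρ → (-43,49,11)
river: ρ → (11,61,-13)
river: ρ → (-13,43,47)
river: ρ → (47,51,-9)
river: ρ → (-9,57,29)
river: ρ → (29,59,-7)
river: ρ → (-7,53,53)
river: ρ → (53,53,-7)
river: ρ → (-7,59,29)
ρ-cycle length = 18 (tail of 2 descent steps not counted)

18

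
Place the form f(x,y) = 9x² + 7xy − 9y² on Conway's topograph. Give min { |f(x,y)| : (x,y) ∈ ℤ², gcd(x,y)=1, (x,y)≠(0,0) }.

river: ρ → (-9,11,7)
river: ρ → (7,17,-3)
river: ρ → (-3,19,1)
river: ρ → (1,19,-3)
river: ρ → (-3,17,7)
river: ρ → (7,11,-9)
river: ρ → (-9,7,9)
river: ρ → (9,11,-7)
river: ρ → (-7,17,3)
river: ρ → (3,19,-1)
river: ρ → (-1,19,3)
river: ρ → (3,17,-7)
river: ρ → (-7,11,9)
river: ρ → (9,7,-9)
closes: descent 0, river 14
min |a| on river = 1

1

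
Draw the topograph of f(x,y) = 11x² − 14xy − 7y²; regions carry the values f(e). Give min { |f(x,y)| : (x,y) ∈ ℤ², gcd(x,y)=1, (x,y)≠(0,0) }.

descent: ρ → (-7,14,11)  [lands on river]
river: ρ → (11,8,-10)
river: ρ → (-10,12,9)
river: ρ → (9,6,-13)
river: ρ → (-13,20,2)
river: ρ → (2,20,-13)
river: ρ → (-13,6,9)
river: ρ → (9,12,-10)
river: ρ → (-10,8,11)
river: ρ → (11,14,-7)
closes: descent 1, river 10
min |a| on river = 2

2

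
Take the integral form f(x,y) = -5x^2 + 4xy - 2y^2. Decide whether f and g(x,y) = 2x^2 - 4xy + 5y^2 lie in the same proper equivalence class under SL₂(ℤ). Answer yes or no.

D₁ = -24, D₂ = -24
f is negative-definite; reduce −f:
−f: flip: (5,-4,2)→(2,4,5)
−f: translate: b→0 (≡4 mod 4), so (2,4,5)→(2,0,3)
−f: reduced (well bottom): (2,0,3) with a≤c, −a<b≤a
flip sign back: reduced form of f is (-2,0,-3)
g: translate: b→0 (≡-4 mod 4), so (2,-4,5)→(2,0,3)
g: reduced (well bottom): (2,0,3) with a≤c, −a<b≤a
reduced forms (-2, 0, -3) vs (2, 0, 3) ⇒ inequivalent

no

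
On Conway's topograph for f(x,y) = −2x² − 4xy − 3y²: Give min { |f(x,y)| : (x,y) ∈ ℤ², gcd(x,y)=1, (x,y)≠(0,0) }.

translate: b→0 (≡4 mod 4), so (2,4,3)→(2,0,1)
flip: (2,0,1)→(1,0,2)
reduced (well bottom): (1,0,2) with a≤c, −a<b≤a
well minimum |f| = |-1| = 1 (negative-definite)

1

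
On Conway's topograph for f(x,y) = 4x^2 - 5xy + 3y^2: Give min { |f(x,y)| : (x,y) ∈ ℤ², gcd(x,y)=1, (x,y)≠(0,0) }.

translate: b→3 (≡-5 mod 8), so (4,-5,3)→(4,3,2)
flip: (4,3,2)→(2,-3,4)
translate: b→1 (≡-3 mod 4), so (2,-3,4)→(2,1,3)
reduced (well bottom): (2,1,3) with a≤c, −a<b≤a
well minimum = a = 2

2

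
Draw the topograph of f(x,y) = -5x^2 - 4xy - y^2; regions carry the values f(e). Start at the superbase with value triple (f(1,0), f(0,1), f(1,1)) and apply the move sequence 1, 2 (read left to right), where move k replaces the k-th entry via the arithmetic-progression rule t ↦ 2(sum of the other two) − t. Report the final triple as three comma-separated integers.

start (-5,-1,-10) = (f(1,0),f(0,1),f(1,1))
replace slot 1: 2·((-1)+(-10)) − (-5) = -17 → (-17,-1,-10)
replace slot 2: 2·((-17)+(-10)) − (-1) = -53 → (-17,-53,-10)

-17,-53,-10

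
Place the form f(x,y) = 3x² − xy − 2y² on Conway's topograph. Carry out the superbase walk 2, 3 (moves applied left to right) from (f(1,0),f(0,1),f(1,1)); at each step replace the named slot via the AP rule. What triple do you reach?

start (3,-2,0) = (f(1,0),f(0,1),f(1,1))
replace slot 2: 2·(3+0) − (-2) = 8 → (3,8,0)
replace slot 3: 2·(3+8) − 0 = 22 → (3,8,22)

3,8,22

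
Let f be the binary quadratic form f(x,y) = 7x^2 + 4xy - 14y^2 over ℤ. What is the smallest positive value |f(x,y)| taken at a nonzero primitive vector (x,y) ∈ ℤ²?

descent: ρ → (-14,-4,7)
descent: ρ → (7,18,-3)  [lands on river]
river: ρ → (-3,18,7)
river: ρ → (7,10,-11)
river: ρ → (-11,12,6)
river: ρ → (6,12,-11)
river: ρ → (-11,10,7)
closes: descent 2, river 6
min |a| on river = 3

3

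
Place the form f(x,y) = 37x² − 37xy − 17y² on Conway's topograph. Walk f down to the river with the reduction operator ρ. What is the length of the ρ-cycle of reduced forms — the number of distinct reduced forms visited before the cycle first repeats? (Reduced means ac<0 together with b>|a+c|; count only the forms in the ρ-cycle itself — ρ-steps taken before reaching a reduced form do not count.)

D = 3885, ⌊√D⌋ = 62
descent: ρ → (-17,37,37)  [lands on river]
river: ρ → (37,37,-17)
river: ρ → (-17,31,43)
river: ρ → (43,55,-5)
river: ρ → (-5,55,43)
river: ρ → (43,31,-17)
ρ-cycle length = 6 (tail of 1 descent step not counted)

6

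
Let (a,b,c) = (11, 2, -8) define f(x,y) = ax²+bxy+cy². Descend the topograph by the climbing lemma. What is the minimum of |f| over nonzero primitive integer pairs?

descent: ρ → (-8,14,5)  [lands on river]
river: ρ → (5,16,-5)
river: ρ → (-5,14,8)
river: ρ → (8,18,-1)
river: ρ → (-1,18,8)
river: ρ → (8,14,-5)
river: ρ → (-5,16,5)
river: ρ → (5,14,-8)
river: ρ → (-8,18,1)
river: ρ → (1,18,-8)
closes: descent 1, river 10
min |a| on river = 1

1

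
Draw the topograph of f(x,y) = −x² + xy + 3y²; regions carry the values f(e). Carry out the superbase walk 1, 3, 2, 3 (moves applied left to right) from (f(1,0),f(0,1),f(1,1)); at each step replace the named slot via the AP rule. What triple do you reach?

start (-1,3,3) = (f(1,0),f(0,1),f(1,1))
replace slot 1: 2·(3+3) − (-1) = 13 → (13,3,3)
replace slot 3: 2·(13+3) − 3 = 29 → (13,3,29)
replace slot 2: 2·(13+29) − 3 = 81 → (13,81,29)
replace slot 3: 2·(13+81) − 29 = 159 → (13,81,159)

13,81,159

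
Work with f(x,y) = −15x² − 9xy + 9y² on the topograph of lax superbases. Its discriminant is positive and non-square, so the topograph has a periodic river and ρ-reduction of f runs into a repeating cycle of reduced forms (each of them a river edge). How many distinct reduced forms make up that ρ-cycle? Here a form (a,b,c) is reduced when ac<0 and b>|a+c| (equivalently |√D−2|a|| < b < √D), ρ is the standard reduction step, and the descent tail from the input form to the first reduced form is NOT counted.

D = 621, ⌊√D⌋ = 24
descent: ρ → (9,9,-15)  [lands on river]
river: ρ → (-15,21,3)
river: ρ → (3,21,-15)
river: ρ → (-15,9,9)
ρ-cycle length = 4 (tail of 1 descent step not counted)

4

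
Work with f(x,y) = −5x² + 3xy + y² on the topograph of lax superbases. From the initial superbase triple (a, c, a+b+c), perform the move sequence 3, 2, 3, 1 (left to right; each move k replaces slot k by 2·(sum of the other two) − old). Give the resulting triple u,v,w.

start (-5,1,-1) = (f(1,0),f(0,1),f(1,1))
replace slot 3: 2·((-5)+1) − (-1) = -7 → (-5,1,-7)
replace slot 2: 2·((-5)+(-7)) − 1 = -25 → (-5,-25,-7)
replace slot 3: 2·((-5)+(-25)) − (-7) = -53 → (-5,-25,-53)
replace slot 1: 2·((-25)+(-53)) − (-5) = -151 → (-151,-25,-53)

-151,-25,-53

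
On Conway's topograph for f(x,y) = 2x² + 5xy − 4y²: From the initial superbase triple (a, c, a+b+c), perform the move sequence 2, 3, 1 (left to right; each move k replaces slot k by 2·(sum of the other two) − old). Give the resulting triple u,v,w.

start (2,-4,3) = (f(1,0),f(0,1),f(1,1))
replace slot 2: 2·(2+3) − (-4) = 14 → (2,14,3)
replace slot 3: 2·(2+14) − 3 = 29 → (2,14,29)
replace slot 1: 2·(14+29) − 2 = 84 → (84,14,29)

84,14,29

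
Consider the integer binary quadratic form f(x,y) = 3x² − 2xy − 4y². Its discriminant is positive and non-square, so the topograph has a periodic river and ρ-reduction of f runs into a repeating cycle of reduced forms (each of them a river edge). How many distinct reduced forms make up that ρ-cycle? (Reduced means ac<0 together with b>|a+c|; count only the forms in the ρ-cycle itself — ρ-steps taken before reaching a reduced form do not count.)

D = 52, ⌊√D⌋ = 7
descent: ρ → (-4,2,3)  [lands on river]
river: ρ → (3,4,-3)
river: ρ → (-3,2,4)
river: ρ → (4,6,-1)
river: ρ → (-1,6,4)
river: ρ → (4,2,-3)
river: ρ → (-3,4,3)
river: ρ → (3,2,-4)
river: ρ → (-4,6,1)
river: ρ → (1,6,-4)
ρ-cycle length = 10 (tail of 1 descent step not counted)

10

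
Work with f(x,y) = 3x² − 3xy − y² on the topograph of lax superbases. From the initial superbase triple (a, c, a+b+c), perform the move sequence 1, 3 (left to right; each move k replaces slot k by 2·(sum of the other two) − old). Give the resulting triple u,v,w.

start (3,-1,-1) = (f(1,0),f(0,1),f(1,1))
replace slot 1: 2·((-1)+(-1)) − 3 = -7 → (-7,-1,-1)
replace slot 3: 2·((-7)+(-1)) − (-1) = -15 → (-7,-1,-15)

-7,-1,-15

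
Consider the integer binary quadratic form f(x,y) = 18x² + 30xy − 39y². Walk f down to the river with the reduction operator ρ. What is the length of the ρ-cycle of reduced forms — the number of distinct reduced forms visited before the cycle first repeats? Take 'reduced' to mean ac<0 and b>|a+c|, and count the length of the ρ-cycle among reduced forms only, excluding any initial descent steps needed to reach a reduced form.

D = 3708, ⌊√D⌋ = 60
river: ρ → (-39,48,9)
river: ρ → (9,60,-3)
river: ρ → (-3,60,9)
river: ρ → (9,48,-39)
river: ρ → (-39,30,18)
river: ρ → (18,42,-27)
river: ρ → (-27,12,33)
river: ρ → (33,54,-6)
river: ρ → (-6,54,33)
river: ρ → (33,12,-27)
river: ρ → (-27,42,18)
river: ρ → (18,30,-39)
ρ-cycle length = 12 (tail of 0 descent steps not counted)

12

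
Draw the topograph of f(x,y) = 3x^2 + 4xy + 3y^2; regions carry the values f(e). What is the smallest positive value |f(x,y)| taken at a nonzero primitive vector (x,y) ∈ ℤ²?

translate: b→-2 (≡4 mod 6), so (3,4,3)→(3,-2,2)
flip: (3,-2,2)→(2,2,3)
reduced (well bottom): (2,2,3) with a≤c, −a<b≤a
well minimum = a = 2

2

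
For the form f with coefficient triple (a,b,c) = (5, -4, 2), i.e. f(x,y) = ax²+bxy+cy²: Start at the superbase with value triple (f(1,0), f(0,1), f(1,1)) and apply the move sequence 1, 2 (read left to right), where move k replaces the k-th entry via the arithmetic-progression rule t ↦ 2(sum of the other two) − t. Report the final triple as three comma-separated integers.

start (5,2,3) = (f(1,0),f(0,1),f(1,1))
replace slot 1: 2·(2+3) − 5 = 5 → (5,2,3)
replace slot 2: 2·(5+3) − 2 = 14 → (5,14,3)

5,14,3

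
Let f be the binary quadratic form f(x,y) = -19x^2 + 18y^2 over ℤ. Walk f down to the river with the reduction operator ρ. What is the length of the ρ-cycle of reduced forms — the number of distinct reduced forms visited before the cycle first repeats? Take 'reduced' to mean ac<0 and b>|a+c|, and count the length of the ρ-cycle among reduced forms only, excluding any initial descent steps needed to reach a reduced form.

D = 1368, ⌊√D⌋ = 36
descent: ρ → (18,36,-1)  [lands on river]
river: ρ → (-1,36,18)
ρ-cycle length = 2 (tail of 1 descent step not counted)

2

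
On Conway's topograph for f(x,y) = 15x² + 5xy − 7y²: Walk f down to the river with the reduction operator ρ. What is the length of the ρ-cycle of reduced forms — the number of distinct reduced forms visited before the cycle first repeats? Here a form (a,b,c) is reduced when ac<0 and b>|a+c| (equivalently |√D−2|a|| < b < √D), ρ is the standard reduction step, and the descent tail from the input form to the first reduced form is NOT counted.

D = 445, ⌊√D⌋ = 21
descent: ρ → (-7,9,13)  [lands on river]
river: ρ → (13,17,-3)
river: ρ → (-3,19,7)
river: ρ → (7,9,-13)
river: ρ → (-13,17,3)
river: ρ → (3,19,-7)
ρ-cycle length = 6 (tail of 1 descent step not counted)

6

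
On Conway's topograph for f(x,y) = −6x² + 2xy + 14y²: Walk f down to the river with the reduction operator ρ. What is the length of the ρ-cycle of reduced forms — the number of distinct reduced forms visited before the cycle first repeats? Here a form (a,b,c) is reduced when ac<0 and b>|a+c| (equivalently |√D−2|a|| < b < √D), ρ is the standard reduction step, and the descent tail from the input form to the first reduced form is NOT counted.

D = 340, ⌊√D⌋ = 18
descent: ρ → (14,-2,-6)
descent: ρ → (-6,14,6)  [lands on river]
river: ρ → (6,10,-10)
river: ρ → (-10,10,6)
river: ρ → (6,14,-6)
river: ρ → (-6,10,10)
river: ρ → (10,10,-6)
ρ-cycle length = 6 (tail of 2 descent steps not counted)

6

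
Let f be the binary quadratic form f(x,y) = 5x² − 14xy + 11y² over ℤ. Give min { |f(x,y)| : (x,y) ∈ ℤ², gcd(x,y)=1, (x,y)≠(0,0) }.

translate: b→-4 (≡-14 mod 10), so (5,-14,11)→(5,-4,2)
flip: (5,-4,2)→(2,4,5)
translate: b→0 (≡4 mod 4), so (2,4,5)→(2,0,3)
reduced (well bottom): (2,0,3) with a≤c, −a<b≤a
well minimum = a = 2

2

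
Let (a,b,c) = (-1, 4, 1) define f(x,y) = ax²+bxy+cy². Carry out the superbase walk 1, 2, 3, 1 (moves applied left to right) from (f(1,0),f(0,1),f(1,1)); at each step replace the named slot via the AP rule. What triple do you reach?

start (-1,1,4) = (f(1,0),f(0,1),f(1,1))
replace slot 1: 2·(1+4) − (-1) = 11 → (11,1,4)
replace slot 2: 2·(11+4) − 1 = 29 → (11,29,4)
replace slot 3: 2·(11+29) − 4 = 76 → (11,29,76)
replace slot 1: 2·(29+76) − 11 = 199 → (199,29,76)

199,29,76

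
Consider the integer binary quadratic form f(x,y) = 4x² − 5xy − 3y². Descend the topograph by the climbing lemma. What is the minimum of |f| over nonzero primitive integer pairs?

descent: ρ → (-3,5,4)  [lands on river]
river: ρ → (4,3,-4)
river: ρ → (-4,5,3)
river: ρ → (3,7,-2)
river: ρ → (-2,5,6)
river: ρ → (6,7,-1)
river: ρ → (-1,7,6)
river: ρ → (6,5,-2)
river: ρ → (-2,7,3)
river: ρ → (3,5,-4)
river: ρ → (-4,3,4)
river: ρ → (4,5,-3)
river: ρ → (-3,7,2)
river: ρ → (2,5,-6)
river: ρ → (-6,7,1)
river: ρ → (1,7,-6)
river: ρ → (-6,5,2)
river: ρ → (2,7,-3)
closes: descent 1, river 18
min |a| on river = 1

1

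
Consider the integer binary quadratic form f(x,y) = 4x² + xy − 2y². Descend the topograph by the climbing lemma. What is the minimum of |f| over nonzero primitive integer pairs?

descent: ρ → (-2,3,3)  [lands on river]
river: ρ → (3,3,-2)
river: ρ → (-2,5,1)
river: ρ → (1,5,-2)
closes: descent 1, river 4
min |a| on river = 1

1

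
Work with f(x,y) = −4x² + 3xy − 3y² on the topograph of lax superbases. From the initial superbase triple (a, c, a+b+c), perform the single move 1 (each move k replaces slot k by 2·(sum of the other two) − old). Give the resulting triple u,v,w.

start (-4,-3,-4) = (f(1,0),f(0,1),f(1,1))
replace slot 1: 2·((-3)+(-4)) − (-4) = -10 → (-10,-3,-4)

-10,-3,-4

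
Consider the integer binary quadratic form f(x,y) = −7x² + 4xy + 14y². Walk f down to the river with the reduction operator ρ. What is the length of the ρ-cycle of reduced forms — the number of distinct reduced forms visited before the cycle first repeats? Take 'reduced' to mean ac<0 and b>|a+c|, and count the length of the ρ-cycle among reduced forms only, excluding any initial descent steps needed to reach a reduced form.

D = 408, ⌊√D⌋ = 20
descent: ρ → (14,-4,-7)
descent: ρ → (-7,18,3)  [lands on river]
river: ρ → (3,18,-7)
river: ρ → (-7,10,11)
river: ρ → (11,12,-6)
river: ρ → (-6,12,11)
river: ρ → (11,10,-7)
ρ-cycle length = 6 (tail of 2 descent steps not counted)

6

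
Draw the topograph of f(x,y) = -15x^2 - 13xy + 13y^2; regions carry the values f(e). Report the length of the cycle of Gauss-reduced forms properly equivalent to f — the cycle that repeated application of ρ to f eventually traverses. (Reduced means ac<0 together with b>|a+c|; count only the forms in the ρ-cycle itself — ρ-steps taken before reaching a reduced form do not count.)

D = 949, ⌊√D⌋ = 30
descent: ρ → (13,13,-15)  [lands on river]
river: ρ → (-15,17,11)
river: ρ → (11,27,-5)
river: ρ → (-5,23,21)
river: ρ → (21,19,-7)
river: ρ → (-7,23,15)
river: ρ → (15,7,-15)
river: ρ → (-15,23,7)
river: ρ → (7,19,-21)
river: ρ → (-21,23,5)
river: ρ → (5,27,-11)
river: ρ → (-11,17,15)
river: ρ → (15,13,-13)
river: ρ → (-13,13,15)
river: ρ → (15,17,-11)
river: ρ → (-11,27,5)
river: ρ → (5,23,-21)
river: ρ → (-21,19,7)
river: ρ → (7,23,-15)
river: ρ → (-15,7,15)
river: ρ → (15,23,-7)
river: ρ → (-7,19,21)
river: ρ → (21,23,-5)
river: ρ → (-5,27,11)
river: ρ → (11,17,-15)
river: ρ → (-15,13,13)
ρ-cycle length = 26 (tail of 1 descent step not counted)

26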